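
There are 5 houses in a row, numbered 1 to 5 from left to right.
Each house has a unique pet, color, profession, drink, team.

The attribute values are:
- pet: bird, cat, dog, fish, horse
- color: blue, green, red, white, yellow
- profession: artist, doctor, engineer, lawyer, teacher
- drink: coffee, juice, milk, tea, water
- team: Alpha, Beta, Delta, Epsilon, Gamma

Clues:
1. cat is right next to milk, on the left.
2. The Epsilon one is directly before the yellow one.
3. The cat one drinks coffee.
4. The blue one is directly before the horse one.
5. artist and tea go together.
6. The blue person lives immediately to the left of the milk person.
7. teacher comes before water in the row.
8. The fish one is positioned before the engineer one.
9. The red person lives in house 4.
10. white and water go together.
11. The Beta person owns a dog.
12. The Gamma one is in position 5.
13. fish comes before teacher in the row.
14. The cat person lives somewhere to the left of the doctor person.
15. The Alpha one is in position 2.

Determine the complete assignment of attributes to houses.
Solution:

House | Pet | Color | Profession | Drink | Team
-----------------------------------------------
  1   | cat | blue | lawyer | coffee | Epsilon
  2   | horse | yellow | doctor | milk | Alpha
  3   | fish | green | artist | tea | Delta
  4   | dog | red | teacher | juice | Beta
  5   | bird | white | engineer | water | Gamma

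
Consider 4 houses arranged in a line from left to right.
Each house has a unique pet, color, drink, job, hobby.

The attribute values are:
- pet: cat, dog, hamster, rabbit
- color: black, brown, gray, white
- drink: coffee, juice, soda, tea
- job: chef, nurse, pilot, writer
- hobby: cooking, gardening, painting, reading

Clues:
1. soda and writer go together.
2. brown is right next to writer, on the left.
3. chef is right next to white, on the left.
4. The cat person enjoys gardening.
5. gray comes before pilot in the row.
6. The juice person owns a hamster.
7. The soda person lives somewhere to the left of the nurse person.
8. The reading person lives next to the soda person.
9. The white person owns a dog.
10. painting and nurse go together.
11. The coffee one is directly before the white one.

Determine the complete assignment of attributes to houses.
Solution:

House | Pet | Color | Drink | Job | Hobby
-----------------------------------------
  1   | rabbit | brown | coffee | chef | reading
  2   | dog | white | soda | writer | cooking
  3   | hamster | gray | juice | nurse | painting
  4   | cat | black | tea | pilot | gardening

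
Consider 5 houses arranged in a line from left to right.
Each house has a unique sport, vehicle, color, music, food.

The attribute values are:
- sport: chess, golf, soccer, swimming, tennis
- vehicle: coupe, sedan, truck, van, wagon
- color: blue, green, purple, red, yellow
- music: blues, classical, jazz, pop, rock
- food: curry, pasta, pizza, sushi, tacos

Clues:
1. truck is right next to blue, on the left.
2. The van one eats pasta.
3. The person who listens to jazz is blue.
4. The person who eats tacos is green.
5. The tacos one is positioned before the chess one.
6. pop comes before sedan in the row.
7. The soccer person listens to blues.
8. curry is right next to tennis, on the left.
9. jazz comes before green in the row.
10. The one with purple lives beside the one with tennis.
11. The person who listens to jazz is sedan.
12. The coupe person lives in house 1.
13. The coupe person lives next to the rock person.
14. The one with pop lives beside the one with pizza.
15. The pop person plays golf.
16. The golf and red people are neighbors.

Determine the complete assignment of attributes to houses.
Solution:

House | Sport | Vehicle | Color | Music | Food
----------------------------------------------
  1   | golf | coupe | purple | pop | curry
  2   | tennis | truck | red | rock | pizza
  3   | swimming | sedan | blue | jazz | sushi
  4   | soccer | wagon | green | blues | tacos
  5   | chess | van | yellow | classical | pasta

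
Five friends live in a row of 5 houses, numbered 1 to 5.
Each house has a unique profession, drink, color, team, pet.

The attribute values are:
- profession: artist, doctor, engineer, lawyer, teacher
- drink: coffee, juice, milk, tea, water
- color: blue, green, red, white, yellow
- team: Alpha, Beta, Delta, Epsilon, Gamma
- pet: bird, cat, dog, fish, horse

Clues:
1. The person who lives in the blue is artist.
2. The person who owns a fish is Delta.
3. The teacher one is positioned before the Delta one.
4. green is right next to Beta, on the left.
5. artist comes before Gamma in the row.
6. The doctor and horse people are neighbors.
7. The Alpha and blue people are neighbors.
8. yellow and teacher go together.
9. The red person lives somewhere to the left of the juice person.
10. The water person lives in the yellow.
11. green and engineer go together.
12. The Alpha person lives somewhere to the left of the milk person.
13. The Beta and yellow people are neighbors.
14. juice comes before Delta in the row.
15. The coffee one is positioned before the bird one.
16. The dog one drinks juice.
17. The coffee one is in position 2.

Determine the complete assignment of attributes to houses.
Solution:

House | Profession | Drink | Color | Team | Pet
-----------------------------------------------
  1   | doctor | tea | red | Epsilon | cat
  2   | engineer | coffee | green | Alpha | horse
  3   | artist | juice | blue | Beta | dog
  4   | teacher | water | yellow | Gamma | bird
  5   | lawyer | milk | white | Delta | fish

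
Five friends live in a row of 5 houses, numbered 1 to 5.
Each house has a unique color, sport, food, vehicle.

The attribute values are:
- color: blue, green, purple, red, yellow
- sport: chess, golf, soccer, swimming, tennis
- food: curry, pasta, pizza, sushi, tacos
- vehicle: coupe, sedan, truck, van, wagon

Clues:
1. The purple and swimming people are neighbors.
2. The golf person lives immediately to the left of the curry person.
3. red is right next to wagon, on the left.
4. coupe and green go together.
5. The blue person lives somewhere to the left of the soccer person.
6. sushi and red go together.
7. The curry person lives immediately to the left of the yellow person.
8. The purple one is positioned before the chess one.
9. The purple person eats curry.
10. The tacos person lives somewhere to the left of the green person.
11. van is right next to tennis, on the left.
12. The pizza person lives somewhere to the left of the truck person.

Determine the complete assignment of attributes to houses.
Solution:

House | Color | Sport | Food | Vehicle
--------------------------------------
  1   | red | golf | sushi | van
  2   | purple | tennis | curry | wagon
  3   | yellow | swimming | pizza | sedan
  4   | blue | chess | tacos | truck
  5   | green | soccer | pasta | coupe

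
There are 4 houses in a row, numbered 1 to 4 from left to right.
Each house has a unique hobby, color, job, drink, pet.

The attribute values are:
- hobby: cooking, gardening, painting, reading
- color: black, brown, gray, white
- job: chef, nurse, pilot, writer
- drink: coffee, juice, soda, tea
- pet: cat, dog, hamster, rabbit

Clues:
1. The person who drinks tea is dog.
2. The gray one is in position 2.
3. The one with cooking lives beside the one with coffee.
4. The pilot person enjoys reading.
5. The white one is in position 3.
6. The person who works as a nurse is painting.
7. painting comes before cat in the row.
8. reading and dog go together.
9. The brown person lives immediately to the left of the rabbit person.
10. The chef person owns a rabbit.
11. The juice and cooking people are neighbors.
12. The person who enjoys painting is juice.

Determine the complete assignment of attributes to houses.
Solution:

House | Hobby | Color | Job | Drink | Pet
-----------------------------------------
  1   | painting | brown | nurse | juice | hamster
  2   | cooking | gray | chef | soda | rabbit
  3   | gardening | white | writer | coffee | cat
  4   | reading | black | pilot | tea | dog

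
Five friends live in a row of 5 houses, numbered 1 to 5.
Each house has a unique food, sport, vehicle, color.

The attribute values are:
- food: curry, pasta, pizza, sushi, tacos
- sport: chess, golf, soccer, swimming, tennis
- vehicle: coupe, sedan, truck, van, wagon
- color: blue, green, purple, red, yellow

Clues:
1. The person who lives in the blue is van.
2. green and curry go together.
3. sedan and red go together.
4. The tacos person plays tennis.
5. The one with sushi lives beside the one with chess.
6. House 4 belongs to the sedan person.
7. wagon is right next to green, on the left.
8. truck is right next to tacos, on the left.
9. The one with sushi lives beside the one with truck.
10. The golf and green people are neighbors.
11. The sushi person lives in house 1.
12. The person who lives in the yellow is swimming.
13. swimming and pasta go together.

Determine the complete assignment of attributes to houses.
Solution:

House | Food | Sport | Vehicle | Color
--------------------------------------
  1   | sushi | golf | wagon | purple
  2   | curry | chess | truck | green
  3   | tacos | tennis | van | blue
  4   | pizza | soccer | sedan | red
  5   | pasta | swimming | coupe | yellow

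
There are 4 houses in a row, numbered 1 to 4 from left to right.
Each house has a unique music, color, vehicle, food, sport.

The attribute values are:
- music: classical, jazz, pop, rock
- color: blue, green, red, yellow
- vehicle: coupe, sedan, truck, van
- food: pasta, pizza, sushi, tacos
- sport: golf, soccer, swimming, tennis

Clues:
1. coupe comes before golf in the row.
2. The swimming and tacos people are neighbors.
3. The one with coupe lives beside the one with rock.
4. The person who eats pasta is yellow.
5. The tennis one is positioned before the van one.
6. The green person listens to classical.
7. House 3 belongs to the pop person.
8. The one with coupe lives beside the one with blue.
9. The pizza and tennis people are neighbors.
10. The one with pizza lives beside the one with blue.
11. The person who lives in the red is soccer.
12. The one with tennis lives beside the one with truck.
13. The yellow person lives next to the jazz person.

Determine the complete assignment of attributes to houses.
Solution:

House | Music | Color | Vehicle | Food | Sport
----------------------------------------------
  1   | classical | green | coupe | pizza | swimming
  2   | rock | blue | sedan | tacos | tennis
  3   | pop | yellow | truck | pasta | golf
  4   | jazz | red | van | sushi | soccer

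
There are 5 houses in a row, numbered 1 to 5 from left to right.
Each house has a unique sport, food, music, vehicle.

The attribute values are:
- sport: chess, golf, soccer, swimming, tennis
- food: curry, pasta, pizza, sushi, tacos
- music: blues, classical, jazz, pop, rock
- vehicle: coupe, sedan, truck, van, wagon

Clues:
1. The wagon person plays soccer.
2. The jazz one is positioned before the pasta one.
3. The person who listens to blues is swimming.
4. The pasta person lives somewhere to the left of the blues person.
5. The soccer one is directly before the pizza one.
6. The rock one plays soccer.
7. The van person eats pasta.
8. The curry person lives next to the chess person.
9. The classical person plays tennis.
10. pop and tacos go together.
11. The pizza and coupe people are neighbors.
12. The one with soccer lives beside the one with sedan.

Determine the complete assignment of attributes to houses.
Solution:

House | Sport | Food | Music | Vehicle
--------------------------------------
  1   | soccer | curry | rock | wagon
  2   | chess | pizza | jazz | sedan
  3   | golf | tacos | pop | coupe
  4   | tennis | pasta | classical | van
  5   | swimming | sushi | blues | truck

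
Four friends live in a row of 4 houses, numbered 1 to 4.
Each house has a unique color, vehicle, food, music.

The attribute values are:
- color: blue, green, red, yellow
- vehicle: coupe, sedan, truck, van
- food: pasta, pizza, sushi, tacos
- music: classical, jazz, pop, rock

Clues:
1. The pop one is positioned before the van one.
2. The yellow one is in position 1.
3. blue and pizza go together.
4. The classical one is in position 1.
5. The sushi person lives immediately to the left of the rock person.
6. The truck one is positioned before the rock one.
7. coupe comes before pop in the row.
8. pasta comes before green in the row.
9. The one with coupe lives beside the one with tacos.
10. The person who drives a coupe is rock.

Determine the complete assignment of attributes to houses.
Solution:

House | Color | Vehicle | Food | Music
--------------------------------------
  1   | yellow | truck | sushi | classical
  2   | red | coupe | pasta | rock
  3   | green | sedan | tacos | pop
  4   | blue | van | pizza | jazz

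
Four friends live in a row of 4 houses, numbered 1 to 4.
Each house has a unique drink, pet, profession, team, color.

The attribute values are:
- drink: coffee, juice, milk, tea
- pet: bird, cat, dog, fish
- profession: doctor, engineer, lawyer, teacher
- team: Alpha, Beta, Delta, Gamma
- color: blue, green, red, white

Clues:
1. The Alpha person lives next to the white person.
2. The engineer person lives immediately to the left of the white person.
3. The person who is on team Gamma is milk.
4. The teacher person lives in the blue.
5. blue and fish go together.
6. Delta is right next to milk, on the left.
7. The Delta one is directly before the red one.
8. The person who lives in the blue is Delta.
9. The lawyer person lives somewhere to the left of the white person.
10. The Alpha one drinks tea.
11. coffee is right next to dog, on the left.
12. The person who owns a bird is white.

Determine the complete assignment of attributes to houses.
Solution:

House | Drink | Pet | Profession | Team | Color
-----------------------------------------------
  1   | coffee | fish | teacher | Delta | blue
  2   | milk | dog | lawyer | Gamma | red
  3   | tea | cat | engineer | Alpha | green
  4   | juice | bird | doctor | Beta | white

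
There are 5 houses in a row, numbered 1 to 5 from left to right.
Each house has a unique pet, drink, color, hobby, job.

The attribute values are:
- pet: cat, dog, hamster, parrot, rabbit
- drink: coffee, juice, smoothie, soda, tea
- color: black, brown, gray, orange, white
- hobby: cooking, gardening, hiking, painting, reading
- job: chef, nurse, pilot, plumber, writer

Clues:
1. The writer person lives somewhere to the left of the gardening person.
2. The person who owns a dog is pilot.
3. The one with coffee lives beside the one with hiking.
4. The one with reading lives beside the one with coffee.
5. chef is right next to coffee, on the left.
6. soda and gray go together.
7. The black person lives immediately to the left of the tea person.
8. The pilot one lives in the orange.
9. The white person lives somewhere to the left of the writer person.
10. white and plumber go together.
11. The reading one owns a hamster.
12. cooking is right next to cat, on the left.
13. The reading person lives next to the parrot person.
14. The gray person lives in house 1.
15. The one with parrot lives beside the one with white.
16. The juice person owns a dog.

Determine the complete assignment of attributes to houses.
Solution:

House | Pet | Drink | Color | Hobby | Job
-----------------------------------------
  1   | hamster | soda | gray | reading | chef
  2   | parrot | coffee | black | cooking | nurse
  3   | cat | tea | white | hiking | plumber
  4   | rabbit | smoothie | brown | painting | writer
  5   | dog | juice | orange | gardening | pilot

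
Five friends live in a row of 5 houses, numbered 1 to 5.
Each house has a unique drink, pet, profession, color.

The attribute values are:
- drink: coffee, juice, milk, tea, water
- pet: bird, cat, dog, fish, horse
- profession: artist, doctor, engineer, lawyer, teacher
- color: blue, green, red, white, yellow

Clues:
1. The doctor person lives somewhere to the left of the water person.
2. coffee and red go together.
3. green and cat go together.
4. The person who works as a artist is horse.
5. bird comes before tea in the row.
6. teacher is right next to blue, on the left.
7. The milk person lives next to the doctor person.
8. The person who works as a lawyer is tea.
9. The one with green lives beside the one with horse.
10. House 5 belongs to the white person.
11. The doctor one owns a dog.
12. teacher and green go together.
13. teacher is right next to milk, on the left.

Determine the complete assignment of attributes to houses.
Solution:

House | Drink | Pet | Profession | Color
----------------------------------------
  1   | juice | cat | teacher | green
  2   | milk | horse | artist | blue
  3   | coffee | dog | doctor | red
  4   | water | bird | engineer | yellow
  5   | tea | fish | lawyer | white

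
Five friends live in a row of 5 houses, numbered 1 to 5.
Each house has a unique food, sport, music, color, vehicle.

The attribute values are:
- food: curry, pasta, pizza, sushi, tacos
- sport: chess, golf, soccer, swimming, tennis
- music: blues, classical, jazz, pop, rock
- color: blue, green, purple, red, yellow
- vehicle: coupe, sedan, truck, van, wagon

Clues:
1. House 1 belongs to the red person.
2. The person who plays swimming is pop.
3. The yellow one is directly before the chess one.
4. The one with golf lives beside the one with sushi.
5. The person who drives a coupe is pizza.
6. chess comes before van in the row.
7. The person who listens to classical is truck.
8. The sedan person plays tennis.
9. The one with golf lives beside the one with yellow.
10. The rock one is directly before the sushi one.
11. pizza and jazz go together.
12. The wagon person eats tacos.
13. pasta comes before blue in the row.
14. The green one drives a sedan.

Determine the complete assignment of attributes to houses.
Solution:

House | Food | Sport | Music | Color | Vehicle
----------------------------------------------
  1   | tacos | golf | rock | red | wagon
  2   | sushi | soccer | classical | yellow | truck
  3   | pizza | chess | jazz | purple | coupe
  4   | pasta | tennis | blues | green | sedan
  5   | curry | swimming | pop | blue | van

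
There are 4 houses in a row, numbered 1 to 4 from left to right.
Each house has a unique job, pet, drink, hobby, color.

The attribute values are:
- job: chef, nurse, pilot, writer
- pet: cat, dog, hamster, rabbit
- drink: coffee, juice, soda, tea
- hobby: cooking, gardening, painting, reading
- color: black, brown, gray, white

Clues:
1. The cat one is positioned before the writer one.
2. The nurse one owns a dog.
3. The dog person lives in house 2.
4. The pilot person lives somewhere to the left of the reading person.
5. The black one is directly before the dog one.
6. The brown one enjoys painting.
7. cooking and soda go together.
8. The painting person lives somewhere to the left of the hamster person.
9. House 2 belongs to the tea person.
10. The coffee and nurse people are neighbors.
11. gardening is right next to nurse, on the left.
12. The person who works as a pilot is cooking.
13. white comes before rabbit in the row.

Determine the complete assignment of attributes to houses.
Solution:

House | Job | Pet | Drink | Hobby | Color
-----------------------------------------
  1   | chef | cat | coffee | gardening | black
  2   | nurse | dog | tea | painting | brown
  3   | pilot | hamster | soda | cooking | white
  4   | writer | rabbit | juice | reading | gray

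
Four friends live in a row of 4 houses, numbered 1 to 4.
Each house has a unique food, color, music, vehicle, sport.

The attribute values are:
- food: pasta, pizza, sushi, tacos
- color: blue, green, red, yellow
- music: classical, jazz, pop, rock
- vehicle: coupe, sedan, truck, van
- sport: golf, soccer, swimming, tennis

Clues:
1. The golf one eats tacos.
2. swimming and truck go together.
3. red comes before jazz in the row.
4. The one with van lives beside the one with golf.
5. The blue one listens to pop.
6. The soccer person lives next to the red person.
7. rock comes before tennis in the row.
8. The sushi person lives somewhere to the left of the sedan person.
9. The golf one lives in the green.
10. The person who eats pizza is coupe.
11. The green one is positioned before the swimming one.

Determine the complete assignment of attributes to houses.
Solution:

House | Food | Color | Music | Vehicle | Sport
----------------------------------------------
  1   | pizza | yellow | rock | coupe | soccer
  2   | sushi | red | classical | van | tennis
  3   | tacos | green | jazz | sedan | golf
  4   | pasta | blue | pop | truck | swimming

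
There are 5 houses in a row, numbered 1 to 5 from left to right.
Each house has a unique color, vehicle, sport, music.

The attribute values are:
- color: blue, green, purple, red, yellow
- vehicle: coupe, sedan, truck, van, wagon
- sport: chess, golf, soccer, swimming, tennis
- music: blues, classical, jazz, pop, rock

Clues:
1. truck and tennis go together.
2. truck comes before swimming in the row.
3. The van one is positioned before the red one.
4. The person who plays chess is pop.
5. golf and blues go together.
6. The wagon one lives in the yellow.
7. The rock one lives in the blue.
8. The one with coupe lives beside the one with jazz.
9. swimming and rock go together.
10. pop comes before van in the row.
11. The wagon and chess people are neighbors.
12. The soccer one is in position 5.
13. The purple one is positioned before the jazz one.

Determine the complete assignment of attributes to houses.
Solution:

House | Color | Vehicle | Sport | Music
---------------------------------------
  1   | yellow | wagon | golf | blues
  2   | purple | coupe | chess | pop
  3   | green | truck | tennis | jazz
  4   | blue | van | swimming | rock
  5   | red | sedan | soccer | classical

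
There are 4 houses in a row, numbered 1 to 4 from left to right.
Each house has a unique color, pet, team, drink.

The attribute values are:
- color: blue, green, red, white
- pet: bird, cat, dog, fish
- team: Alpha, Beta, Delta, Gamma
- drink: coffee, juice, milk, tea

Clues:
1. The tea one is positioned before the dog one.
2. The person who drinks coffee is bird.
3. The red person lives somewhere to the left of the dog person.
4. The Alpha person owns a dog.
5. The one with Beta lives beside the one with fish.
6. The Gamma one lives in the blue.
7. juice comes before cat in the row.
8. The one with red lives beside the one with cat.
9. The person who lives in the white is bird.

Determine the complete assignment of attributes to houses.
Solution:

House | Color | Pet | Team | Drink
----------------------------------
  1   | white | bird | Beta | coffee
  2   | red | fish | Delta | juice
  3   | blue | cat | Gamma | tea
  4   | green | dog | Alpha | milk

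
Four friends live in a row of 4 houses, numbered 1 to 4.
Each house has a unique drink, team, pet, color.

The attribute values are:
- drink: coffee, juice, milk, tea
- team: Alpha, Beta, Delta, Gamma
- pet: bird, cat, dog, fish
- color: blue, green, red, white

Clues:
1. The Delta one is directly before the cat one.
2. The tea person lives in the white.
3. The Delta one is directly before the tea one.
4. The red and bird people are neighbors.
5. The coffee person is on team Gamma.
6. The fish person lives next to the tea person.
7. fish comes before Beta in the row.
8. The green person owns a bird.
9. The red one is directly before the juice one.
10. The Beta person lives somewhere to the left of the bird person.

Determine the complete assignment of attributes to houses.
Solution:

House | Drink | Team | Pet | Color
----------------------------------
  1   | milk | Delta | fish | blue
  2   | tea | Beta | cat | white
  3   | coffee | Gamma | dog | red
  4   | juice | Alpha | bird | green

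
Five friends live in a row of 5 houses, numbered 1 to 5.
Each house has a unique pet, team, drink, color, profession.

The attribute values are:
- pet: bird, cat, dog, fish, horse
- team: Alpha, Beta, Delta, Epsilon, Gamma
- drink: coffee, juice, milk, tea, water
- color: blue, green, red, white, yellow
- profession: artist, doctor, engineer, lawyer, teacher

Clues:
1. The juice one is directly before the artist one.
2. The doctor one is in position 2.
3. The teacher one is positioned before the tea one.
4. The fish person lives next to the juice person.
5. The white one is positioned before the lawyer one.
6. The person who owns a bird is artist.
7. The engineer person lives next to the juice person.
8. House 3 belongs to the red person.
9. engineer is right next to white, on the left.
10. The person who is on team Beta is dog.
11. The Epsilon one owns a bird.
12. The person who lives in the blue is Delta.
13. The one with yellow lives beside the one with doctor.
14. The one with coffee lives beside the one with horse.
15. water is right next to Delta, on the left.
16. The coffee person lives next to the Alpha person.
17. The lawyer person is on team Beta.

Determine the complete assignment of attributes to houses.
Solution:

House | Pet | Team | Drink | Color | Profession
-----------------------------------------------
  1   | fish | Gamma | coffee | yellow | engineer
  2   | horse | Alpha | juice | white | doctor
  3   | bird | Epsilon | water | red | artist
  4   | cat | Delta | milk | blue | teacher
  5   | dog | Beta | tea | green | lawyer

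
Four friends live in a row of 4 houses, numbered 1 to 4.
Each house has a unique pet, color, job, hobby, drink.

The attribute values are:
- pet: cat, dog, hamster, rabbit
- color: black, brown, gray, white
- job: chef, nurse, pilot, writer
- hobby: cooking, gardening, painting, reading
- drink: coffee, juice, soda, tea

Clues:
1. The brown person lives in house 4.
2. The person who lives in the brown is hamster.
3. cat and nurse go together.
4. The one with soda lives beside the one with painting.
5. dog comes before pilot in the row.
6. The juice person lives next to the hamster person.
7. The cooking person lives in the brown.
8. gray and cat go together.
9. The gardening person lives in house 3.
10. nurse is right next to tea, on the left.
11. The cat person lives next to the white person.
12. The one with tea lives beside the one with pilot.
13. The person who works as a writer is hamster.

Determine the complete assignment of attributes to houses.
Solution:

House | Pet | Color | Job | Hobby | Drink
-----------------------------------------
  1   | cat | gray | nurse | reading | soda
  2   | dog | white | chef | painting | tea
  3   | rabbit | black | pilot | gardening | juice
  4   | hamster | brown | writer | cooking | coffee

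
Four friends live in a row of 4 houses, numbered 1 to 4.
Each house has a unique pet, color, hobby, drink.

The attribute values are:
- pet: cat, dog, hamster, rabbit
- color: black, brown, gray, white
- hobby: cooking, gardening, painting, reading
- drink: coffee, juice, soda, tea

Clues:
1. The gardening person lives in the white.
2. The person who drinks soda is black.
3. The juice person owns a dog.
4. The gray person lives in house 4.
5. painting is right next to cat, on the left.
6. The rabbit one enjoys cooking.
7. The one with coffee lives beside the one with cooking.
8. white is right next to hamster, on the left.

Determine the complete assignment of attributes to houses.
Solution:

House | Pet | Color | Hobby | Drink
-----------------------------------
  1   | dog | white | gardening | juice
  2   | hamster | black | painting | soda
  3   | cat | brown | reading | coffee
  4   | rabbit | gray | cooking | tea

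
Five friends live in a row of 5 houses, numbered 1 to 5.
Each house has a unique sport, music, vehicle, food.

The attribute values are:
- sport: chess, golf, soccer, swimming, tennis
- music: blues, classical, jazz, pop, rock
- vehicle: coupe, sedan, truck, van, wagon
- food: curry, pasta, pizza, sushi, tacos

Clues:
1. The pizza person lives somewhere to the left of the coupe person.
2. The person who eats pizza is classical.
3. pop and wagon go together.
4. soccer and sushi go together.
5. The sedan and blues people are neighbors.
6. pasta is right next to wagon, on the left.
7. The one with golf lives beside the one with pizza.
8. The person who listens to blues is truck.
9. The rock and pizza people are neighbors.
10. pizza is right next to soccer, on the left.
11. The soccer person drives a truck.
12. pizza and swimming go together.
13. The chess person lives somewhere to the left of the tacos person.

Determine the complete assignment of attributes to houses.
Solution:

House | Sport | Music | Vehicle | Food
--------------------------------------
  1   | golf | rock | van | curry
  2   | swimming | classical | sedan | pizza
  3   | soccer | blues | truck | sushi
  4   | chess | jazz | coupe | pasta
  5   | tennis | pop | wagon | tacos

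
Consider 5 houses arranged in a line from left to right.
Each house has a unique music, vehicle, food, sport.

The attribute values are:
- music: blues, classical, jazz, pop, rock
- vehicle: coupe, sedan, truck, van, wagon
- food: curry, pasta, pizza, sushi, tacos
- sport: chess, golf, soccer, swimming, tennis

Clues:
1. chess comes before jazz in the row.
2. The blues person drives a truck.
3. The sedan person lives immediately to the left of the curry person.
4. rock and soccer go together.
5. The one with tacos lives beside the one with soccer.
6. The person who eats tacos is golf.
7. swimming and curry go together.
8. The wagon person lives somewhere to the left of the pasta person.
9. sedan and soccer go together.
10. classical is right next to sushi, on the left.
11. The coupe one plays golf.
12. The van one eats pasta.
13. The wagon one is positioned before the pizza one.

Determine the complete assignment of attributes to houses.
Solution:

House | Music | Vehicle | Food | Sport
--------------------------------------
  1   | classical | coupe | tacos | golf
  2   | rock | sedan | sushi | soccer
  3   | pop | wagon | curry | swimming
  4   | blues | truck | pizza | chess
  5   | jazz | van | pasta | tennis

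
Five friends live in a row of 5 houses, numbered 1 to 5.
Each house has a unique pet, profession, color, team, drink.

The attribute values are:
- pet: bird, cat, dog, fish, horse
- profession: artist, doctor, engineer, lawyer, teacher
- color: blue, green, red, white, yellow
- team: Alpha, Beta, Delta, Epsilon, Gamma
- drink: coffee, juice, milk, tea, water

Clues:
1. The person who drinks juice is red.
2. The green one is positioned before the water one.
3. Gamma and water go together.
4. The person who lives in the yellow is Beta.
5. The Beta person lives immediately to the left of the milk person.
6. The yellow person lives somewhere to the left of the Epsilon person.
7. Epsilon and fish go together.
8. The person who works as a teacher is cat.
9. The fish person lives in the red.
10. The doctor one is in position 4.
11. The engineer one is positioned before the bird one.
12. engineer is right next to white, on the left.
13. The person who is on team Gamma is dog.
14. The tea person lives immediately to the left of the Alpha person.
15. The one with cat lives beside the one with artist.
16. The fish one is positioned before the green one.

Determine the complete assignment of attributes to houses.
Solution:

House | Pet | Profession | Color | Team | Drink
-----------------------------------------------
  1   | horse | engineer | yellow | Beta | tea
  2   | cat | teacher | white | Alpha | milk
  3   | fish | artist | red | Epsilon | juice
  4   | bird | doctor | green | Delta | coffee
  5   | dog | lawyer | blue | Gamma | water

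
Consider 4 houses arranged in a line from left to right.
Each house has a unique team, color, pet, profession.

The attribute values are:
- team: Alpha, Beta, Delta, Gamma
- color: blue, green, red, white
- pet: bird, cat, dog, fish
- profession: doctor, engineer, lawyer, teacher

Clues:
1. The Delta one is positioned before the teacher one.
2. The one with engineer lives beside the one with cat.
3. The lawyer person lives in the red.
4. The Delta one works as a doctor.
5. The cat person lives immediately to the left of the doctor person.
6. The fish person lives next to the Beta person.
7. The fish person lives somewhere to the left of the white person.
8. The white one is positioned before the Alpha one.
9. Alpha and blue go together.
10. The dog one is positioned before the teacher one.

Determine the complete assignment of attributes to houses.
Solution:

House | Team | Color | Pet | Profession
---------------------------------------
  1   | Gamma | green | fish | engineer
  2   | Beta | red | cat | lawyer
  3   | Delta | white | dog | doctor
  4   | Alpha | blue | bird | teacher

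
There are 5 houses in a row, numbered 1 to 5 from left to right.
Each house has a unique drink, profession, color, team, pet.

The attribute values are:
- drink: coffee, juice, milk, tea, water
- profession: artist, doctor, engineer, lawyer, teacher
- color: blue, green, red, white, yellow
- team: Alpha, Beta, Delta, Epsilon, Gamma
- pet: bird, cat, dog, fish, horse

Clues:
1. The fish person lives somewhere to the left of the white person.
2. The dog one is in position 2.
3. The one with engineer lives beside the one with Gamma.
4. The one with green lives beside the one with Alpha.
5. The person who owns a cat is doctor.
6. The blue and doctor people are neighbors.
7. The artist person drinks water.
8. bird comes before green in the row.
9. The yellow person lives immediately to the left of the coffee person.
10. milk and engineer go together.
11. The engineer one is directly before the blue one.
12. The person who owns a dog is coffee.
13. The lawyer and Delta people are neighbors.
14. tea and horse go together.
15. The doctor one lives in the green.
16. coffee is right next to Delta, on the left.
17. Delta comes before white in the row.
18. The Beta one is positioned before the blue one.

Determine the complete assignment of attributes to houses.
Solution:

House | Drink | Profession | Color | Team | Pet
-----------------------------------------------
  1   | milk | engineer | yellow | Beta | bird
  2   | coffee | lawyer | blue | Gamma | dog
  3   | juice | doctor | green | Delta | cat
  4   | water | artist | red | Alpha | fish
  5   | tea | teacher | white | Epsilon | horse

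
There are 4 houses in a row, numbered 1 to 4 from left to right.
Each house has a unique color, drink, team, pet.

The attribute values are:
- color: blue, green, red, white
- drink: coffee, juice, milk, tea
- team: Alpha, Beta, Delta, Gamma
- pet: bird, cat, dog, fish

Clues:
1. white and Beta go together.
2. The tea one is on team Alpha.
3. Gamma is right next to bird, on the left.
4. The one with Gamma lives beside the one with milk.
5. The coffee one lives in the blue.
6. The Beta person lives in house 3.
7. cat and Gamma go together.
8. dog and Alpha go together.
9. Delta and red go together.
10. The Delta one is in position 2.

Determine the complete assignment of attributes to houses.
Solution:

House | Color | Drink | Team | Pet
----------------------------------
  1   | blue | coffee | Gamma | cat
  2   | red | milk | Delta | bird
  3   | white | juice | Beta | fish
  4   | green | tea | Alpha | dog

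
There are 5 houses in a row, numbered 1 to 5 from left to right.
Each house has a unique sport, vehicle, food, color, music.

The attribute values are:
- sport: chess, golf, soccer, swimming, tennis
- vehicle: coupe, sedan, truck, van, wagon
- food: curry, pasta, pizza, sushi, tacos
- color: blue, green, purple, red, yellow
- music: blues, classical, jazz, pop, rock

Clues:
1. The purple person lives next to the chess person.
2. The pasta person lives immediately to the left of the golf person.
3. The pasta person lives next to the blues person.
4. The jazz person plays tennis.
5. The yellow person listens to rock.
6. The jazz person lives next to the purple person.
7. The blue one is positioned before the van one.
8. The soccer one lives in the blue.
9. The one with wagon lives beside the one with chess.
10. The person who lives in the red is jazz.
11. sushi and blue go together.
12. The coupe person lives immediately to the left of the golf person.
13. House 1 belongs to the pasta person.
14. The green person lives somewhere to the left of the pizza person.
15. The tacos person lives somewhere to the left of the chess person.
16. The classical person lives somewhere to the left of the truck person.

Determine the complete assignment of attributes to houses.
Solution:

House | Sport | Vehicle | Food | Color | Music
----------------------------------------------
  1   | tennis | coupe | pasta | red | jazz
  2   | golf | wagon | tacos | purple | blues
  3   | chess | sedan | curry | green | classical
  4   | soccer | truck | sushi | blue | pop
  5   | swimming | van | pizza | yellow | rock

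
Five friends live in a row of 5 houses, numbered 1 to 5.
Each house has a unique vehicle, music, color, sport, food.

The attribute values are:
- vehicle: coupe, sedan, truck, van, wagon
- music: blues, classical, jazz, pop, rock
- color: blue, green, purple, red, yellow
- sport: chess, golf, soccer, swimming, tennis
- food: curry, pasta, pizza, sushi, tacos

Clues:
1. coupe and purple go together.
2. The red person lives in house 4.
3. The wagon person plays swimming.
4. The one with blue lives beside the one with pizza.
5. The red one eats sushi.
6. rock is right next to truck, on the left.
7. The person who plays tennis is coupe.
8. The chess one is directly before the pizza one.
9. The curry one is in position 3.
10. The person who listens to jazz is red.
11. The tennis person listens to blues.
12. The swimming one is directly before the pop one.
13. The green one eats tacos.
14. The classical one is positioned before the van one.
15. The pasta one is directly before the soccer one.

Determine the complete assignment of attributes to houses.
Solution:

House | Vehicle | Music | Color | Sport | Food
----------------------------------------------
  1   | sedan | rock | blue | chess | pasta
  2   | truck | classical | yellow | soccer | pizza
  3   | coupe | blues | purple | tennis | curry
  4   | wagon | jazz | red | swimming | sushi
  5   | van | pop | green | golf | tacos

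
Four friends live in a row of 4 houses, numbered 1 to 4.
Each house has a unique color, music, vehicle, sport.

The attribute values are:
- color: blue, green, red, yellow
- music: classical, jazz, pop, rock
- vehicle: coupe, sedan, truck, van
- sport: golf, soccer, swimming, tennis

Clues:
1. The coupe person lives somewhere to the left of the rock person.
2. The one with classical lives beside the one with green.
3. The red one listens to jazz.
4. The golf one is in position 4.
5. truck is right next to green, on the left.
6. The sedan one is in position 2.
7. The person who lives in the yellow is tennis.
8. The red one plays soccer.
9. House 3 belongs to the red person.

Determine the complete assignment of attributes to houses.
Solution:

House | Color | Music | Vehicle | Sport
---------------------------------------
  1   | yellow | classical | truck | tennis
  2   | green | pop | sedan | swimming
  3   | red | jazz | coupe | soccer
  4   | blue | rock | van | golf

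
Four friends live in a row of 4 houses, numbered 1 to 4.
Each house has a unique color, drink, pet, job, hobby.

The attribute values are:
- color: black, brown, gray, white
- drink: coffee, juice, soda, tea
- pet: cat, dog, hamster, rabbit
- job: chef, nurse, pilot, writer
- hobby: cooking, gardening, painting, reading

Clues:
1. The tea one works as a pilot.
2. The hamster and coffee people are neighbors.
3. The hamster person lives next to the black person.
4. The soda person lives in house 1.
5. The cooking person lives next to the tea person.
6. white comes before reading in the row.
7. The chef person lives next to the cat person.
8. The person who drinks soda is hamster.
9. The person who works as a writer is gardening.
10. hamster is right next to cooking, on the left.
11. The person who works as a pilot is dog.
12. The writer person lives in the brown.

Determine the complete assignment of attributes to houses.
Solution:

House | Color | Drink | Pet | Job | Hobby
-----------------------------------------
  1   | white | soda | hamster | chef | painting
  2   | black | coffee | cat | nurse | cooking
  3   | gray | tea | dog | pilot | reading
  4   | brown | juice | rabbit | writer | gardening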